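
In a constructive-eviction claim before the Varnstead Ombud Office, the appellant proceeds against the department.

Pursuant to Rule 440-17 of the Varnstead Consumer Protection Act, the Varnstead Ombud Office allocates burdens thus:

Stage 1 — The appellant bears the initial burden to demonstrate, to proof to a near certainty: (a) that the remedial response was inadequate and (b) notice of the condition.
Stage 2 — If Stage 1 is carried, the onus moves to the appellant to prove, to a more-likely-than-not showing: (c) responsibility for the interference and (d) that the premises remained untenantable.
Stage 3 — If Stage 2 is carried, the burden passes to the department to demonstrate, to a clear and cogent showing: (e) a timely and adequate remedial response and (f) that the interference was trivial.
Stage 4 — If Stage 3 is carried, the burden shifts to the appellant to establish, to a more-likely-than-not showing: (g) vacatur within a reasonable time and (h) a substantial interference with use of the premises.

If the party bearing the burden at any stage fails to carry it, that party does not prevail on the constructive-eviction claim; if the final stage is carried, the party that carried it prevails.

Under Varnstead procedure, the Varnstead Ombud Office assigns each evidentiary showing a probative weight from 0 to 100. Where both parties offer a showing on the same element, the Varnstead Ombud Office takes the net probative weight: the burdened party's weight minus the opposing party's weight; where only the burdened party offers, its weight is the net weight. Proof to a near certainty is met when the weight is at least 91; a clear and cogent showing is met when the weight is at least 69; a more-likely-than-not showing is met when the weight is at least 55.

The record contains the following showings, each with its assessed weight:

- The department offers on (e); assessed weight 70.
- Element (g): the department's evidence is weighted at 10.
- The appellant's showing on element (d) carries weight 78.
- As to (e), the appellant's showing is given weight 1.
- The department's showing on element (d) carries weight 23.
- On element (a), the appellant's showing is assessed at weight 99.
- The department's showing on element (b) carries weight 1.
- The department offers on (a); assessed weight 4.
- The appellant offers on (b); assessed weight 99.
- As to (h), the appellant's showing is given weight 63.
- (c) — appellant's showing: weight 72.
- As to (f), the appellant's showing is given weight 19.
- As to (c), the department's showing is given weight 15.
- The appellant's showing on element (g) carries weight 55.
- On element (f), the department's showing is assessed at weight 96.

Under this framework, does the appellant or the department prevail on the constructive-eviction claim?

department

Stage 1 — burden on appellant; standard: proof to a near certainty (weight is at least 91).
    (a): 99 − 4 = 95 ≥ 91 [met]
    (b): 99 − 1 = 98 ≥ 91 [met]
  Stage 1 is satisfied; the appellant continues to bear the burden.
Stage 2 — burden on appellant; standard: a more-likely-than-not showing (weight is at least 55).
    (c): 72 − 15 = 57 ≥ 55 [met]
    (d): 78 − 23 = 55 ≥ 55 [met]
  Stage 2 is satisfied; the onus moves to the department.
Stage 3 — burden on department; standard: a clear and cogent showing (weight is at least 69).
    (e): 70 − 1 = 69 ≥ 69 [met]
    (f): 96 − 19 = 77 ≥ 69 [met]
  All elements met. The burden passes to the appellant.
Stage 4 — burden on appellant; standard: a more-likely-than-not showing (weight is at least 55).
    (g): 55 − 10 = 45 < 55 [not met]
    (h): 63 ≥ 55 [met]
  Not every element is met, so the appellant fails to carry Stage 4.
The department prevails.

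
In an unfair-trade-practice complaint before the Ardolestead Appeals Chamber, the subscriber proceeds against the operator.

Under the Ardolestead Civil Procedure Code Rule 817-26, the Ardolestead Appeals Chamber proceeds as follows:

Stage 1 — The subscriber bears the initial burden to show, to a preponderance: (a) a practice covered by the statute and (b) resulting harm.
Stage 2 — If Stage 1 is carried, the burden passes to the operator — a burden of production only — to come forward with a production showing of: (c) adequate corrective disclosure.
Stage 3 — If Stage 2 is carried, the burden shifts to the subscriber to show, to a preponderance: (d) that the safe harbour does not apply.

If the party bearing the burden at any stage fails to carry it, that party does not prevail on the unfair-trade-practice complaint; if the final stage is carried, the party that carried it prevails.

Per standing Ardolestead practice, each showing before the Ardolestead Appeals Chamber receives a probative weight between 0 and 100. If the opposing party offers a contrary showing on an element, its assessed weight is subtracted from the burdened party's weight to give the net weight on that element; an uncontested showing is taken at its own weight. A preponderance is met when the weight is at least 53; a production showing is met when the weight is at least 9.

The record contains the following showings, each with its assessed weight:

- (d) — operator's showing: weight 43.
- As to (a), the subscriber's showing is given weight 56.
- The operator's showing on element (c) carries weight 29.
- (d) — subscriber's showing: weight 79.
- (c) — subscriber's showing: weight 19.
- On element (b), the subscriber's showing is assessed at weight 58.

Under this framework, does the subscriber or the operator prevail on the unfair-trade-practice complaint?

Stage 1 (subscriber, a preponderance, weight is at least 53): (a) 56 ≥ 53 — meets; (b) 58 ≥ 53 — meets.
  Stage 1 carried; the burden shifts to the operator.
Stage 2 (operator, a production showing, weight is at least 9): (c) net 29−19=10 ≥ 9 — meets.
  Stage 2 carried; the burden shifts to the subscriber.
Stage 3 (subscriber, a preponderance, weight is at least 53): (d) net 79−43=36 < 53 — fails.
  The subscriber does not carry Stage 3.
The analysis ends at Stage 3; the operator prevails.

operator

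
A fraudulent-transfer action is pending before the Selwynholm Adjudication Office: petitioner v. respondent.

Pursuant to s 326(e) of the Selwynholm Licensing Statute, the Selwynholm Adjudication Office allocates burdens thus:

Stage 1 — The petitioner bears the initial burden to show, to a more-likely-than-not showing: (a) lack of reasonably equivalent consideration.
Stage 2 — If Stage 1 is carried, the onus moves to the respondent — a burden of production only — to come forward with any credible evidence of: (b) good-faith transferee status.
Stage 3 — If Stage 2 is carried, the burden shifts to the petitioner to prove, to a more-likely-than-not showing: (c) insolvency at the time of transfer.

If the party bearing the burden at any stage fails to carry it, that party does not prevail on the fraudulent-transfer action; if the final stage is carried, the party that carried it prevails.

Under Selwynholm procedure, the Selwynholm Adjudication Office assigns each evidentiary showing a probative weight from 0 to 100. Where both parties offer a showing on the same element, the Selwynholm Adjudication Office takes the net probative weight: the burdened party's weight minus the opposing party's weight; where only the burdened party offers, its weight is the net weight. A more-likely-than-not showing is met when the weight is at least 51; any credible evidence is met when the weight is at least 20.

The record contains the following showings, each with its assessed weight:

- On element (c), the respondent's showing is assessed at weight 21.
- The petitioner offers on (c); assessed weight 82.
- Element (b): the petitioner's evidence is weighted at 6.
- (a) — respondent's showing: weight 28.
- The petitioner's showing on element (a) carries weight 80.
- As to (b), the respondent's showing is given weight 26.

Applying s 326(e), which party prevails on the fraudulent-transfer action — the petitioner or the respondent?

petitioner

Stage 1 — burden on petitioner; standard: a more-likely-than-not showing (weight is at least 51).
    (a): 80 − 28 = 52 ≥ 51 [met]
  The petitioner carries Stage 1; the respondent now bears the burden.
Stage 2 — burden on respondent; standard: any credible evidence (weight is at least 20).
    (b): 26 − 6 = 20 ≥ 20 [met]
  All elements met. The burden passes to the petitioner.
Stage 3 — burden on petitioner; standard: a more-likely-than-not showing (weight is at least 51).
    (c): 82 − 21 = 61 ≥ 51 [met]
  Stage 3 carried; the final stage is satisfied.
With every stage satisfied, the petitioner prevails.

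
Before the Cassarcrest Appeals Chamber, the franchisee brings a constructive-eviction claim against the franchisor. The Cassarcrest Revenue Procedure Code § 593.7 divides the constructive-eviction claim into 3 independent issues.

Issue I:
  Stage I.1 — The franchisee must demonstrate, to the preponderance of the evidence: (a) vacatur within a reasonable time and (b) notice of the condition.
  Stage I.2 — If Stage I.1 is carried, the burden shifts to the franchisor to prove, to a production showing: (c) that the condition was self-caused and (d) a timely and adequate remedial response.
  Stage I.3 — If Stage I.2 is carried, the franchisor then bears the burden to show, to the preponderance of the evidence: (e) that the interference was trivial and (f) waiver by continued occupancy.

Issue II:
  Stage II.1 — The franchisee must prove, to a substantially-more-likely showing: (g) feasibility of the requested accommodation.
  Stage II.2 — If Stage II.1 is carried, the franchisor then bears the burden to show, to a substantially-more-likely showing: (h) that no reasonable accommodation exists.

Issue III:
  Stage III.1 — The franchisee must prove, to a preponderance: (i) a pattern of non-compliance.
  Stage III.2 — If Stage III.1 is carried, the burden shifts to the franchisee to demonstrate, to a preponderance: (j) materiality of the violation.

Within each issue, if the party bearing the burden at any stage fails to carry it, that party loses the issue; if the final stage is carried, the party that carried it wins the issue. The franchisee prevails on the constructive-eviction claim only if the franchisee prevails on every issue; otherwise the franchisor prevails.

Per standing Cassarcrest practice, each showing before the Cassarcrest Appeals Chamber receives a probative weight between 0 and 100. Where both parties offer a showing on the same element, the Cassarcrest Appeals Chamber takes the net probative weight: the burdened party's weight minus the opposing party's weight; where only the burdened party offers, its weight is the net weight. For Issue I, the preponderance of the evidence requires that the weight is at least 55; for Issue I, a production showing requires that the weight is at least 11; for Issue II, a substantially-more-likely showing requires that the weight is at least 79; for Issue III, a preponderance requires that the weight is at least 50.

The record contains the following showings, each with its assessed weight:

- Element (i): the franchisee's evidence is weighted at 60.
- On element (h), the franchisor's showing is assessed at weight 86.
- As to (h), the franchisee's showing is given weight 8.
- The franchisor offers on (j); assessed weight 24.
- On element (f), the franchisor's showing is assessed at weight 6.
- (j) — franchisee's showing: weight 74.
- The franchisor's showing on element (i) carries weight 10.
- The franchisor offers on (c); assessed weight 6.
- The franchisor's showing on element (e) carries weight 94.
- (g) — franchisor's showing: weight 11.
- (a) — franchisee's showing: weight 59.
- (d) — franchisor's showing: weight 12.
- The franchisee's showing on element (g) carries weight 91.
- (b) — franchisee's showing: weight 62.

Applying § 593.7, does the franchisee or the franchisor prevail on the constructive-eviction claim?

— Issue I —
Stage I.1 — burden on franchisee; standard: the preponderance of the evidence (weight is at least 55).
    (a): 59 ≥ 55 [met]
    (b): 62 ≥ 55 [met]
  Stage I.1 is satisfied; the onus moves to the franchisor.
Stage I.2 — burden on franchisor; standard: a production showing (weight is at least 11).
    (c): 6 < 11 [not met]
    (d): 12 ≥ 11 [met]
  Stage I.2 not carried; the franchisor fails its burden.
The franchisee prevails on this issue.
— Issue II —
Stage II.1 (franchisee, a substantially-more-likely showing, weight is at least 79): (g) net 91−11=80 ≥ 79 — meets.
  Stage II.1 carried; the burden shifts to the franchisor.
Stage II.2 (franchisor, a substantially-more-likely showing, weight is at least 79): (h) net 86−8=78 < 79 — fails.
  Not every element is met, so the franchisor fails to carry Stage II.2.
The franchisee prevails on this issue.
— Issue III —
At Stage III.1 the franchisee must meet a preponderance (weight is at least 50): on (i) the weight is 60 less the opposing 10 gives net 50, ≥ 50, so (i) meets the standard.
  Stage III.1 is satisfied; the franchisee continues to bear the burden.
At Stage III.2 the franchisee must meet a preponderance (weight is at least 50): on (j) the weight is 74 less the opposing 24 gives net 50, ≥ 50, so (j) meets the standard.
  Stage III.2 carried; the final stage is satisfied.
With every stage satisfied, the franchisee prevails on this issue.
Per-issue: Issue I → franchisee; Issue II → franchisee; Issue III → franchisee. The franchisee must prevail on every issue; overall, the franchisee prevails.

franchisee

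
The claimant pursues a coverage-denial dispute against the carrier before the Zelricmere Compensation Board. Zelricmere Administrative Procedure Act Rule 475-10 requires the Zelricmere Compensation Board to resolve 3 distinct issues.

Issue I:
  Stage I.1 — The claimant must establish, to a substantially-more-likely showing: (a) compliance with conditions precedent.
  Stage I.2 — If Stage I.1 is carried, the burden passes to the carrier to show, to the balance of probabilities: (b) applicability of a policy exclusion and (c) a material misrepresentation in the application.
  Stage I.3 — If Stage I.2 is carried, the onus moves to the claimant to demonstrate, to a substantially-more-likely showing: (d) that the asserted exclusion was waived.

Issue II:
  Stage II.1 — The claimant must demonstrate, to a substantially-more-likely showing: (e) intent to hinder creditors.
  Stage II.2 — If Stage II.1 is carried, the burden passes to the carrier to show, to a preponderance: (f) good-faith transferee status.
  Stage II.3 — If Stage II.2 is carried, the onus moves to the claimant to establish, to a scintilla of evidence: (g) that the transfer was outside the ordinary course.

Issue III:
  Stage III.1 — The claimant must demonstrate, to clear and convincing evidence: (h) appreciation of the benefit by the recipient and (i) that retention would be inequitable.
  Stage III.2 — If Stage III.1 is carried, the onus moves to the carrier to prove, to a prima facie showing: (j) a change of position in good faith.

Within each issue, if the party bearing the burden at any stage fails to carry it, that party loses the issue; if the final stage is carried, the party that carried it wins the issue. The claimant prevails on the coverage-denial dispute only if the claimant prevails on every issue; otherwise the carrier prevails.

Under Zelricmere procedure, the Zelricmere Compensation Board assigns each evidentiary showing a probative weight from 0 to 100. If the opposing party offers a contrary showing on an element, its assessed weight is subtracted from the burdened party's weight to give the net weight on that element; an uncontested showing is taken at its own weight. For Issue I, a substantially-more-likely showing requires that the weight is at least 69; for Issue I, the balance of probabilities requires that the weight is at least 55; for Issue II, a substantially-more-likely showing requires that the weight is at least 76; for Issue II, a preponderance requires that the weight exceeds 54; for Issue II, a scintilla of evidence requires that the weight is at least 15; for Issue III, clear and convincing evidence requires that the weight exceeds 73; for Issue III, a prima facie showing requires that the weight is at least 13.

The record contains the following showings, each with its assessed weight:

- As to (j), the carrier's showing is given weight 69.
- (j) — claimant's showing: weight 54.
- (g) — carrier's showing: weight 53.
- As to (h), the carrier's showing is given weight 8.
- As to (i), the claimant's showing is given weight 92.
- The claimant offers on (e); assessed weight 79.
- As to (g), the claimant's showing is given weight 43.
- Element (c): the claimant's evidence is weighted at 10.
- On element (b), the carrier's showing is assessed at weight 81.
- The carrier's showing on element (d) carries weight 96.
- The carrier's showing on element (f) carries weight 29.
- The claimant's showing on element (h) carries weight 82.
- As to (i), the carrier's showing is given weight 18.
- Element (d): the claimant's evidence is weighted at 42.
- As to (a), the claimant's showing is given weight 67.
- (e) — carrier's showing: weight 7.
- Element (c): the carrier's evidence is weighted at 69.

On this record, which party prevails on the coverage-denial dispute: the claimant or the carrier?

carrier

— Issue I —
At Stage I.1 the claimant must meet a substantially-more-likely showing (weight is at least 69): on (a) the weight is 67, < 69, so (a) does not meet the standard.
  Not every element is met, so the claimant fails to carry Stage I.1.
The carrier prevails on this issue.
— Issue II —
Stage II.1 — burden on claimant; standard: a substantially-more-likely showing (weight is at least 76).
    (e): 79 − 7 = 72 < 76 [not met]
  The claimant does not carry Stage II.1.
The carrier prevails on this issue.
— Issue III —
Stage III.1 — burden on claimant; standard: clear and convincing evidence (weight exceeds 73).
    (h): 82 − 8 = 74 > 73 [met]
    (i): 92 − 18 = 74 > 73 [met]
  Stage III.1 carried; the burden shifts to the carrier.
Stage III.2 — burden on carrier; standard: a prima facie showing (weight is at least 13).
    (j): 69 − 54 = 15 ≥ 13 [met]
  All elements met at the final stage.
Every stage carried; the carrier prevails on this issue.
Per-issue: Issue I → carrier; Issue II → carrier; Issue III → carrier. The claimant must prevail on every issue; overall, the carrier prevails.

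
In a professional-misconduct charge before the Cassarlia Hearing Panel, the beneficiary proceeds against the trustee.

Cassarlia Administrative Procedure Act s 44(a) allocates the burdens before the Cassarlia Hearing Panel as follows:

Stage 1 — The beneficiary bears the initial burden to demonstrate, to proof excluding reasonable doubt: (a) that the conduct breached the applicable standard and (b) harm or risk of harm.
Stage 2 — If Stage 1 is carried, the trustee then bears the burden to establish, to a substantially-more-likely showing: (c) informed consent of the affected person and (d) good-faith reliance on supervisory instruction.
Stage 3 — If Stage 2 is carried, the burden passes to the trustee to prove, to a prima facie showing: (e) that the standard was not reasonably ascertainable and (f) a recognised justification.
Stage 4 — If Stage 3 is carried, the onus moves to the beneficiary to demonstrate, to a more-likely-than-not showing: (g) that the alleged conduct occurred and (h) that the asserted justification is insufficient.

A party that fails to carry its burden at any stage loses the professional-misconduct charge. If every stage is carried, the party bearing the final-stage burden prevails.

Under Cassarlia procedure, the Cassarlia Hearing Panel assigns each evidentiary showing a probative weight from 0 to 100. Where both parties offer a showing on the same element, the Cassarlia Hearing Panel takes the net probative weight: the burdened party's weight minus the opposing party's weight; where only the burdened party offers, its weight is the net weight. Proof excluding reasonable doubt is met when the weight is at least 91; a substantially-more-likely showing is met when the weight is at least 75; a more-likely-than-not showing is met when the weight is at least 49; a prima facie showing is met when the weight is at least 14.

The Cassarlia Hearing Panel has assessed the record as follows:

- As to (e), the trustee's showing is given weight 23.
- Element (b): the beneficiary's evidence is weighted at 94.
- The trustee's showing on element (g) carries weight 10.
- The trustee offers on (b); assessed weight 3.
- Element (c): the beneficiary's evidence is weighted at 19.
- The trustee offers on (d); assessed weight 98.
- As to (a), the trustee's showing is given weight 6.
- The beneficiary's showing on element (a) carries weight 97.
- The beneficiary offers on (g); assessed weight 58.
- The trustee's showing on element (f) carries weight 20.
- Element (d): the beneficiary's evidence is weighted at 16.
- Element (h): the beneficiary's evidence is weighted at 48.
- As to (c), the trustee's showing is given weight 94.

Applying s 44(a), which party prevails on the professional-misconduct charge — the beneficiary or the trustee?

trustee

Stage 1 (beneficiary, proof excluding reasonable doubt, weight is at least 91): (a) net 97−6=91 ≥ 91 — meets; (b) net 94−3=91 ≥ 91 — meets.
  Stage 1 carried; the burden shifts to the trustee.
Stage 2 (trustee, a substantially-more-likely showing, weight is at least 75): (c) net 94−19=75 ≥ 75 — meets; (d) net 98−16=82 ≥ 75 — meets.
  Stage 2 is satisfied; the trustee continues to bear the burden.
Stage 3 (trustee, a prima facie showing, weight is at least 14): (e) 23 ≥ 14 — meets; (f) 20 ≥ 14 — meets.
  All elements met. The burden passes to the beneficiary.
Stage 4 (beneficiary, a more-likely-than-not showing, weight is at least 49): (g) net 58−10=48 < 49 — fails; (h) 48 < 49 — fails.
  Not every element is met, so the beneficiary fails to carry Stage 4.
The trustee prevails.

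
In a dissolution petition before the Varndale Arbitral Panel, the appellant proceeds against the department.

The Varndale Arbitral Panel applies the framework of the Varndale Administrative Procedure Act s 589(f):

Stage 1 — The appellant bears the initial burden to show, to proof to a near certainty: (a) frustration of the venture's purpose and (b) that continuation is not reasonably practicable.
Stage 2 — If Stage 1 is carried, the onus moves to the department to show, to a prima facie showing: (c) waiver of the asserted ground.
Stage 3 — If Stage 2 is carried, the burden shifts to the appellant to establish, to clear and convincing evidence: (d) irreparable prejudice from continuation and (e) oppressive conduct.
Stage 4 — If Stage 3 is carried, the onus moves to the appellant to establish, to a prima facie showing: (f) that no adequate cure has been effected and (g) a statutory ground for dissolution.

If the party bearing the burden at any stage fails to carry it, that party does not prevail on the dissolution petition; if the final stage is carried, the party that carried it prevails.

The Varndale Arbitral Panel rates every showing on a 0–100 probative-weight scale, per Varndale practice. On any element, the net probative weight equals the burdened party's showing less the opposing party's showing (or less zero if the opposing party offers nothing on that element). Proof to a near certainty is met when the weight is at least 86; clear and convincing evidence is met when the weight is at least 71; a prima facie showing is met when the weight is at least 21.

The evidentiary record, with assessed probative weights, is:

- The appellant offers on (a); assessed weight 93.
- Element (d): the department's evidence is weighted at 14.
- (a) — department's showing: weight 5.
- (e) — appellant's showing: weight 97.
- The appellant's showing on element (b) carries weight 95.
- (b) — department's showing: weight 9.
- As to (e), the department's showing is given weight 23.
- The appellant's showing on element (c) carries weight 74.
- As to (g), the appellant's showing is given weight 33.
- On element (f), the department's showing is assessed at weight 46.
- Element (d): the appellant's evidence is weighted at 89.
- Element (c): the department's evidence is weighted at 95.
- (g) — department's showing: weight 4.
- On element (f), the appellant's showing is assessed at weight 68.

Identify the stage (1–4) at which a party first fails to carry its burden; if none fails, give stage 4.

stage 4

Stage 1 (appellant, proof to a near certainty, weight is at least 86): (a) net 93−5=88 ≥ 86 — meets; (b) net 95−9=86 ≥ 86 — meets.
  The appellant carries Stage 1; the department now bears the burden.
Stage 2 (department, a prima facie showing, weight is at least 21): (c) net 95−74=21 ≥ 21 — meets.
  All elements met. The burden passes to the appellant.
Stage 3 (appellant, clear and convincing evidence, weight is at least 71): (d) net 89−14=75 ≥ 71 — meets; (e) net 97−23=74 ≥ 71 — meets.
  Stage 3 carried; the burden remains with the appellant.
Stage 4 (appellant, a prima facie showing, weight is at least 21): (f) net 68−46=22 ≥ 21 — meets; (g) net 33−4=29 ≥ 21 — meets.
  The appellant carries the last stage.
Every stage carried; the appellant prevails.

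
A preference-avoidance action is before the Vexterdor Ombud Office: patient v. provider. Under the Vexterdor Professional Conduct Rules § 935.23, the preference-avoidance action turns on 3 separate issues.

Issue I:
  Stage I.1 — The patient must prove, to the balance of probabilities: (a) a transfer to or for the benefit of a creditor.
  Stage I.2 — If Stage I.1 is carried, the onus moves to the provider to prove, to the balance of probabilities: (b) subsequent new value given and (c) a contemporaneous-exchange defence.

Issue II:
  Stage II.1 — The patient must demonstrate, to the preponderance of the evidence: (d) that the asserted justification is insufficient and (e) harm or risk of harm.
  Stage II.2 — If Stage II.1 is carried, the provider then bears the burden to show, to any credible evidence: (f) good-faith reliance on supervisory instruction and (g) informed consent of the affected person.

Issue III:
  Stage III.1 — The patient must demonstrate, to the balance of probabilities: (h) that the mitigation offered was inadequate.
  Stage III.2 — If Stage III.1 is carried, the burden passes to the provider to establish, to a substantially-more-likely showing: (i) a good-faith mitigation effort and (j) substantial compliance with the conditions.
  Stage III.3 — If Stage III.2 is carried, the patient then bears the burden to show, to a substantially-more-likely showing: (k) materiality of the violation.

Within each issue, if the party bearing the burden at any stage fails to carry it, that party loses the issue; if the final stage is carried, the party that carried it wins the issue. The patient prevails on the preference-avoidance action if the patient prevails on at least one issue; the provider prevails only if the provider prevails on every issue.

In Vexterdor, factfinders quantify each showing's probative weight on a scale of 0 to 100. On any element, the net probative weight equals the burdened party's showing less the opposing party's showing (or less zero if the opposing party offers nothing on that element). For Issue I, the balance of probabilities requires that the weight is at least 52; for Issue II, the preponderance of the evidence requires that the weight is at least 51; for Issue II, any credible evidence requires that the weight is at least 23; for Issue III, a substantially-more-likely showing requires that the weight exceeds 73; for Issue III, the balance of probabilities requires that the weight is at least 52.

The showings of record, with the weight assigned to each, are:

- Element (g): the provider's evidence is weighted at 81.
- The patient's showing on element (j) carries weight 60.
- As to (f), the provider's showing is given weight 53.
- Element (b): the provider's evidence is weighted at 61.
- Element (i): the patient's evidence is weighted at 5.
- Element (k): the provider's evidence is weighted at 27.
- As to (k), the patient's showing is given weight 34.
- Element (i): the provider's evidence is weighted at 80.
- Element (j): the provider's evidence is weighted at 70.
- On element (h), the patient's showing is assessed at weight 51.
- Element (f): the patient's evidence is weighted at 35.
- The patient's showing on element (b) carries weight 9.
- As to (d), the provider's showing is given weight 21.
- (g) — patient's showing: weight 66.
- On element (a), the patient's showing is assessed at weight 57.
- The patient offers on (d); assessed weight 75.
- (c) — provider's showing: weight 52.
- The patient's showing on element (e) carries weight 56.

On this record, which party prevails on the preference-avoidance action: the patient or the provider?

— Issue I —
At Stage I.1 the patient must meet the balance of probabilities (weight is at least 52): on (a) the weight is 57, which does reach 52, so (a) meets the standard.
  Stage I.1 is satisfied; the onus moves to the provider.
At Stage I.2 the provider must meet the balance of probabilities (weight is at least 52): on (b) the weight is 61 less the opposing 9 gives net 52, ≥ 52, so (b) meets the standard; on (c) the weight is 52, ≥ 52, so (c) meets the standard.
  The provider carries the last stage.
Every stage carried; the provider prevails on this issue.
— Issue II —
Stage II.1 (patient, the preponderance of the evidence, weight is at least 51): (d) net 75−21=54 ≥ 51 — meets; (e) 56 ≥ 51 — meets.
  The patient carries Stage II.1; the provider now bears the burden.
Stage II.2 (provider, any credible evidence, weight is at least 23): (f) net 53−35=18 < 23 — fails; (g) net 81−66=15 < 23 — fails.
  The provider does not carry Stage II.2.
The analysis ends at Stage II.2; the patient prevails on this issue.
— Issue III —
Stage III.1 — burden on patient; standard: the balance of probabilities (weight is at least 52).
    (h): 51 < 52 [not met]
  The patient does not carry Stage III.1.
The provider prevails on this issue.
Per-issue: Issue I → provider; Issue II → patient; Issue III → provider. The patient must prevail on at least one issue; overall, the patient prevails.

patient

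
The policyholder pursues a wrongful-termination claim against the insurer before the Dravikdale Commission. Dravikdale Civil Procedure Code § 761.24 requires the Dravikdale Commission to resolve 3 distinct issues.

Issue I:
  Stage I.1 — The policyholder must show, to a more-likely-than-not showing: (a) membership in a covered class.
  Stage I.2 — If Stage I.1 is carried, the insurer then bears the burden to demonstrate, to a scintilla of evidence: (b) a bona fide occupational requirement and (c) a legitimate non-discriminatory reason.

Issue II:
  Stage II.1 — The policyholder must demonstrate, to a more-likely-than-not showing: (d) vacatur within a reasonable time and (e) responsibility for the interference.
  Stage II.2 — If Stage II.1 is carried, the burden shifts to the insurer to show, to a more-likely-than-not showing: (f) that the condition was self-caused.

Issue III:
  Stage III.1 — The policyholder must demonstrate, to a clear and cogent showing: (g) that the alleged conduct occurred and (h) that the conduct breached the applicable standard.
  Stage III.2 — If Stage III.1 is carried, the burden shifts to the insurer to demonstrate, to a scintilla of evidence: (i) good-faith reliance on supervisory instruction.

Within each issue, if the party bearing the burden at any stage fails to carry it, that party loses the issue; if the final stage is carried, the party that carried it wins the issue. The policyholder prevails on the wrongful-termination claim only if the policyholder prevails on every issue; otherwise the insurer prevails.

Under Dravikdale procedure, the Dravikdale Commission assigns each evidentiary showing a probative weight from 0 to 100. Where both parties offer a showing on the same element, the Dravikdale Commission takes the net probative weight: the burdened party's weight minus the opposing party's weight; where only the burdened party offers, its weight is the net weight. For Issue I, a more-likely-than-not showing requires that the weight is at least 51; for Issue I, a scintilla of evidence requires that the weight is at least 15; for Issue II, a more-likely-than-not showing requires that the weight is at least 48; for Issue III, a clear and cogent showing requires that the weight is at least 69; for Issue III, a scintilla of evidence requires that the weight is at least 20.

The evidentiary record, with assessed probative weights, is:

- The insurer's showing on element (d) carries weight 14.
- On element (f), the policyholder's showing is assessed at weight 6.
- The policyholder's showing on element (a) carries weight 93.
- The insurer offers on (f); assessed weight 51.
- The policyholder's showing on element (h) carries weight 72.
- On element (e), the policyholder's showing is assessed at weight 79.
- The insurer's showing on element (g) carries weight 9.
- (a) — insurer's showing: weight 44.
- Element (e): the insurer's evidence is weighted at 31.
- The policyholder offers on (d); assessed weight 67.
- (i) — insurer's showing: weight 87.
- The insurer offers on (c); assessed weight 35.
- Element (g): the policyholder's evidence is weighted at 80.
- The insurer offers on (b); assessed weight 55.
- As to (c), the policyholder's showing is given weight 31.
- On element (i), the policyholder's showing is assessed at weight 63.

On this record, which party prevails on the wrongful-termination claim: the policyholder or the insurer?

— Issue I —
At Stage I.1 the policyholder must meet a more-likely-than-not showing (weight is at least 51): on (a) the weight is 93 less the opposing 44 gives net 49, which does not reach 51, so (a) does not meet the standard.
  The policyholder does not carry Stage I.1.
The insurer prevails on this issue.
— Issue II —
At Stage II.1 the policyholder must meet a more-likely-than-not showing (weight is at least 48): on (d) the weight is 67 less the opposing 14 gives net 53, which does reach 48, so (d) meets the standard; on (e) the weight is 79 less the opposing 31 gives net 48, ≥ 48, so (e) meets the standard.
  All elements met. The burden passes to the insurer.
At Stage II.2 the insurer must meet a more-likely-than-not showing (weight is at least 48): on (f) the weight is 51 less the opposing 6 gives net 45, which does not reach 48, so (f) does not meet the standard.
  Stage II.2 not carried; the insurer fails its burden.
So the policyholder prevails on this issue.
— Issue III —
Stage III.1 (policyholder, a clear and cogent showing, weight is at least 69): (g) net 80−9=71 ≥ 69 — meets; (h) 72 ≥ 69 — meets.
  Stage III.1 is satisfied; the onus moves to the insurer.
Stage III.2 (insurer, a scintilla of evidence, weight is at least 20): (i) net 87−63=24 ≥ 20 — meets.
  Stage III.2 carried; the final stage is satisfied.
With every stage satisfied, the insurer prevails on this issue.
Per-issue: Issue I → insurer; Issue II → policyholder; Issue III → insurer. The policyholder must prevail on every issue; overall, the insurer prevails.

insurer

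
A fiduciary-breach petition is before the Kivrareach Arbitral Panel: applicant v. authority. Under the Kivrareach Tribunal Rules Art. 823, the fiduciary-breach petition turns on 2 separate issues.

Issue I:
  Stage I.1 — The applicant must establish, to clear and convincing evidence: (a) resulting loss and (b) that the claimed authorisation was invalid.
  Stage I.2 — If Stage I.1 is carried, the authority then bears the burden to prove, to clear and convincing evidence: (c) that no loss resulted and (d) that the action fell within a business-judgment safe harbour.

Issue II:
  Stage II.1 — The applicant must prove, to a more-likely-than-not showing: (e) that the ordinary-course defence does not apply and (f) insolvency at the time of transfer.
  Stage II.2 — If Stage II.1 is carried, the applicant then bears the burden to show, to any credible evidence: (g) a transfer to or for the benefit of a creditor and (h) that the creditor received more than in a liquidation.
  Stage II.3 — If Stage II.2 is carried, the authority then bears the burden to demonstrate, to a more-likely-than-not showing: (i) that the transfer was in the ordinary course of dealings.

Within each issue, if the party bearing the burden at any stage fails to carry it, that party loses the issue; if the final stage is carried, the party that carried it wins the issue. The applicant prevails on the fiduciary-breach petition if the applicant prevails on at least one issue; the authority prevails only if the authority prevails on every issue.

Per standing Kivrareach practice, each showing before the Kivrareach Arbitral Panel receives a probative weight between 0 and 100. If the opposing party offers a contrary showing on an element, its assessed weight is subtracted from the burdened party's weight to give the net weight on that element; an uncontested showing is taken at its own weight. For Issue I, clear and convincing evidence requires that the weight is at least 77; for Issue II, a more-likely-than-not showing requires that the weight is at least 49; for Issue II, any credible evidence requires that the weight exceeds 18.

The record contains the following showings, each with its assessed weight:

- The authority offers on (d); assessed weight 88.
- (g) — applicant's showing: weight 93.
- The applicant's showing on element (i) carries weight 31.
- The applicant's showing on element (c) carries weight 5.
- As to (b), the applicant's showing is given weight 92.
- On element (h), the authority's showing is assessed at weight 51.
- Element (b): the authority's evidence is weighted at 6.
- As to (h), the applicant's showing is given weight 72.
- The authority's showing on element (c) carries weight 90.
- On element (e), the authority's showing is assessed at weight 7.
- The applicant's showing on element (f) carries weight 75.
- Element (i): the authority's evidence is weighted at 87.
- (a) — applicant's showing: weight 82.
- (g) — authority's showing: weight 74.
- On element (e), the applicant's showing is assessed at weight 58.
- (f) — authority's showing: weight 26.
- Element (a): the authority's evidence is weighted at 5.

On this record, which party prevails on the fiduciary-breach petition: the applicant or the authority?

authority

— Issue I —
At Stage I.1 the applicant must meet clear and convincing evidence (weight is at least 77): on (a) the weight is 82 less the opposing 5 gives net 77, ≥ 77, so (a) meets the standard; on (b) the weight is 92 less the opposing 6 gives net 86, which does reach 77, so (b) meets the standard.
  Stage I.1 is satisfied; the onus moves to the authority.
At Stage I.2 the authority must meet clear and convincing evidence (weight is at least 77): on (c) the weight is 90 less the opposing 5 gives net 85, ≥ 77, so (c) meets the standard; on (d) the weight is 88, which does reach 77, so (d) meets the standard.
  Stage I.2 carried; the final stage is satisfied.
With every stage satisfied, the authority prevails on this issue.
— Issue II —
Stage II.1 (applicant, a more-likely-than-not showing, weight is at least 49): (e) net 58−7=51 ≥ 49 — meets; (f) net 75−26=49 ≥ 49 — meets.
  Stage II.1 is satisfied; the applicant continues to bear the burden.
Stage II.2 (applicant, any credible evidence, weight exceeds 18): (g) net 93−74=19 > 18 — meets; (h) net 72−51=21 > 18 — meets.
  Stage II.2 carried; the burden shifts to the authority.
Stage II.3 (authority, a more-likely-than-not showing, weight is at least 49): (i) net 87−31=56 ≥ 49 — meets.
  Stage II.3 carried; the final stage is satisfied.
All stages carried — the authority prevails on this issue.
Per-issue: Issue I → authority; Issue II → authority. The applicant must prevail on at least one issue; overall, the authority prevails.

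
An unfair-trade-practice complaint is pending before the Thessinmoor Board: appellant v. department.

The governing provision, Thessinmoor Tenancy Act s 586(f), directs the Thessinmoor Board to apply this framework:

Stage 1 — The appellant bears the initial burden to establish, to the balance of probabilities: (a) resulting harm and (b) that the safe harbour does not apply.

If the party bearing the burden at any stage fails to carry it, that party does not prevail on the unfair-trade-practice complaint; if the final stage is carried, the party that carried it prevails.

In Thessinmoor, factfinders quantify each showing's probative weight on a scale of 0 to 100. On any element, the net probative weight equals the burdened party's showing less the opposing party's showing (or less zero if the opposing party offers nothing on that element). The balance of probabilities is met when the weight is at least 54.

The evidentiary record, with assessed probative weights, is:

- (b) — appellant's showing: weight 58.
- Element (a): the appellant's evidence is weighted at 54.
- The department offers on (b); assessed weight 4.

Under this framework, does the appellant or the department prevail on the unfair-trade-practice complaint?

appellant

At Stage 1 the appellant must meet the balance of probabilities (weight is at least 54): on (a) the weight is 54, which does reach 54, so (a) meets the standard; on (b) the weight is 58 less the opposing 4 gives net 54, ≥ 54, so (b) meets the standard.
  Stage 1 carried; the final stage is satisfied.
Every stage carried; the appellant prevails.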